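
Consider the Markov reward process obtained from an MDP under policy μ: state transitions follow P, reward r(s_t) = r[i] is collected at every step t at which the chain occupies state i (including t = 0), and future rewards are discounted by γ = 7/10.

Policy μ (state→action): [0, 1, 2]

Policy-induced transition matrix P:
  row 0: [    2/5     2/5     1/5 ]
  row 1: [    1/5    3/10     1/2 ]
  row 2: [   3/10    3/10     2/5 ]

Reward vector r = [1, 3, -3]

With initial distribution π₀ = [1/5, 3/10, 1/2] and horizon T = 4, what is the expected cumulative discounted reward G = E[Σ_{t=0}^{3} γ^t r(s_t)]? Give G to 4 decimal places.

t=0: π = [0.2000, 0.3000, 0.5000], E[r] = -0.4000, γ^t·E[r] = -0.400000, running G = -0.400000
t=1: π = [0.2900, 0.3200, 0.3900], E[r] = 0.0800, γ^t·E[r] = 0.056000, running G = -0.344000
t=2: π = [0.2970, 0.3290, 0.3740], E[r] = 0.1620, γ^t·E[r] = 0.079380, running G = -0.264620
t=3: π = [0.2968, 0.3297, 0.3735], E[r] = 0.1654, γ^t·E[r] = 0.056732, running G = -0.207888

G = -0.2079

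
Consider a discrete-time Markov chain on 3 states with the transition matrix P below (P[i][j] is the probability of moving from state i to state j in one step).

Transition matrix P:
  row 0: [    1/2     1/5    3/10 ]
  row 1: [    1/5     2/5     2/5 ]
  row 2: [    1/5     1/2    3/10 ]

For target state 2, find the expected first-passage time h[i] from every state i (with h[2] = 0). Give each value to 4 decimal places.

First-step conditioning: h[2] = 0; for i ≠ 2, h[i] = 1 + Σ_k P[i][k]·h[k].
  h[0] = 1 + 1/2·h[0] + 1/5·h[1]
  h[1] = 1 + 1/5·h[0] + 2/5·h[1]
Solving the 2×2 linear system over states ≠ 2 gives exactly h = [40/13, 35/13, 0] (h[2] = 0 is the target).

h = [3.0769, 2.6923, 0.0000]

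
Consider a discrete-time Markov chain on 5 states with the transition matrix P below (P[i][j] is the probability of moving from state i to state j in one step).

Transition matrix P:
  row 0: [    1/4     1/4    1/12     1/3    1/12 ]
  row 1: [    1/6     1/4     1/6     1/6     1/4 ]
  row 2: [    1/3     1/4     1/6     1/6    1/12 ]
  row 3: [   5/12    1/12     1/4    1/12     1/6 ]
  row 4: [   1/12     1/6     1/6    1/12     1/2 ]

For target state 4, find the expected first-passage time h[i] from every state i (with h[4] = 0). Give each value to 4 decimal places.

First-step conditioning: h[4] = 0; for i ≠ 4, h[i] = 1 + Σ_k P[i][k]·h[k].
  h[0] = 1 + 1/4·h[0] + 1/4·h[1] + 1/12·h[2] + 1/3·h[3]
  h[1] = 1 + 1/6·h[0] + 1/4·h[1] + 1/6·h[2] + 1/6·h[3]
  h[2] = 1 + 1/3·h[0] + 1/4·h[1] + 1/6·h[2] + 1/6·h[3]
  h[3] = 1 + 5/12·h[0] + 1/12·h[1] + 1/4·h[2] + 1/12·h[3]
Solving the 4×4 linear system over states ≠ 4 gives exactly h = [1320/181, 3332/543, 3992/543, 3784/543, 0] (h[4] = 0 is the target).

h = [7.2928, 6.1363, 7.3517, 6.9687, 0.0000]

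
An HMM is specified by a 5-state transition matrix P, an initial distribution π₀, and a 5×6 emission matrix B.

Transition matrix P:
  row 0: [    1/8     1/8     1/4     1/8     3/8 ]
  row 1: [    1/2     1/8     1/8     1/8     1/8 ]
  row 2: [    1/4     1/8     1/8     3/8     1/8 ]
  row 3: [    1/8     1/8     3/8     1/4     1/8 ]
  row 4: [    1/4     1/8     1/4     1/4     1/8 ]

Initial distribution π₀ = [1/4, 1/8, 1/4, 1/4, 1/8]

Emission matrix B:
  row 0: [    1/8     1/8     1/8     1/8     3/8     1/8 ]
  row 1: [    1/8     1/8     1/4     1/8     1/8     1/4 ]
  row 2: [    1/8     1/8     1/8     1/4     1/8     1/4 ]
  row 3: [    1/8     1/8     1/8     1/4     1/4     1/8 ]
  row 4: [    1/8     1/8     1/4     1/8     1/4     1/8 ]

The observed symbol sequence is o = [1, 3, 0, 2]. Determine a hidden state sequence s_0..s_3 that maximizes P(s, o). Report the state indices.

path = [3, 2, 0, 4]

t=0: δ = [3.125e-02, 1.562e-02, 3.125e-02, 3.125e-02, 1.562e-02]  (obs o_0=1)
t=1: δ = [9.766e-04, 4.883e-04, 2.930e-03, 2.930e-03, 1.465e-03]  ψ = [1, 0, 3, 2, 0]  (obs o_1=3)
t=2: δ = [9.155e-05, 4.578e-05, 1.373e-04, 1.373e-04, 4.578e-05]  ψ = [2, 2, 3, 2, 0]  (obs o_2=0)
t=3: δ = [4.292e-06, 4.292e-06, 6.437e-06, 6.437e-06, 8.583e-06]  ψ = [2, 2, 3, 2, 0]  (obs o_3=2)
backtrack: best end state = 4; path = [3, 2, 0, 4]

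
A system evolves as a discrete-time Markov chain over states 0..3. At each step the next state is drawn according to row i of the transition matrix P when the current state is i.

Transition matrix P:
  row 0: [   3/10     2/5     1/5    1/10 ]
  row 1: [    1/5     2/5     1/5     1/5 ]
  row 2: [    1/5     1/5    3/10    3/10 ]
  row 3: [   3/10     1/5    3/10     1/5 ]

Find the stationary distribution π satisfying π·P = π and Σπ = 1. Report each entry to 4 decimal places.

Balance equations π_j = Σ_i π_i·P[i][j]:
  π_0 = 3/10·π_0 + 1/5·π_1 + 1/5·π_2 + 3/10·π_3
  π_1 = 2/5·π_0 + 2/5·π_1 + 1/5·π_2 + 1/5·π_3
  π_2 = 1/5·π_0 + 1/5·π_1 + 3/10·π_2 + 3/10·π_3
  normalize: π_0 + π_1 + π_2 + π_3 = 1
Solving the linear system gives exactly π = [11/45, 14/45, 11/45, 1/5].

π = [0.2444, 0.3111, 0.2444, 0.2000]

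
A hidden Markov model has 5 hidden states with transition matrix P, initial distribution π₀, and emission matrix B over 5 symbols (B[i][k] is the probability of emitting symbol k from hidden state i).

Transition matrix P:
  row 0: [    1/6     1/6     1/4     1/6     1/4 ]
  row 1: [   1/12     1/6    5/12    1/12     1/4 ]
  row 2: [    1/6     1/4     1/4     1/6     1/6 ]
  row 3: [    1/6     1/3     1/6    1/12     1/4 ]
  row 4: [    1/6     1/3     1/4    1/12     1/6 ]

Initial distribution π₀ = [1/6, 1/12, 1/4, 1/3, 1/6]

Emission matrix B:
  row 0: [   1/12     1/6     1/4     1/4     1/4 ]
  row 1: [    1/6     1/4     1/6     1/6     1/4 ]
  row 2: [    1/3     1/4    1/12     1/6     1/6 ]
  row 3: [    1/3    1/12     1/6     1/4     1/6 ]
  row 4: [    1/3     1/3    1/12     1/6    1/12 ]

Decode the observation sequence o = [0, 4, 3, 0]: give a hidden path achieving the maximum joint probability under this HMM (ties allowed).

t=0: δ = [1.389e-02, 1.389e-02, 8.333e-02, 1.111e-01, 5.556e-02]  (obs o_0=0)
t=1: δ = [4.630e-03, 9.259e-03, 3.472e-03, 2.315e-03, 2.315e-03]  ψ = [3, 3, 2, 2, 3]  (obs o_1=4)
t=2: δ = [1.929e-04, 2.572e-04, 6.430e-04, 1.929e-04, 3.858e-04]  ψ = [0, 1, 1, 0, 1]  (obs o_2=3)
t=3: δ = [8.931e-06, 2.679e-05, 5.358e-05, 3.572e-05, 3.572e-05]  ψ = [2, 2, 2, 2, 2]  (obs o_3=0)
backtrack: best end state = 2; path = [3, 1, 2, 2]

path = [3, 1, 2, 2]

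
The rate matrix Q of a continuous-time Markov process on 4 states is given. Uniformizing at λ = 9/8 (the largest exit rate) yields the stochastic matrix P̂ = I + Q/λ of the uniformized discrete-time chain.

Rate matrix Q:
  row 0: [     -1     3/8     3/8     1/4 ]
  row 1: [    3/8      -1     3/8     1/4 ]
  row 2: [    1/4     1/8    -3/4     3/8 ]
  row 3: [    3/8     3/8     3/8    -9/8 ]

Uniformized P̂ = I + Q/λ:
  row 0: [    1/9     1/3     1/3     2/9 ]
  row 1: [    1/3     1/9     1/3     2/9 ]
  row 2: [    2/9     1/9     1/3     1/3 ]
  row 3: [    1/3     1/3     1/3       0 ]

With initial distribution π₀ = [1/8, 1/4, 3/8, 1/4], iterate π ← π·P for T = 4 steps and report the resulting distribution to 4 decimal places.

π = [0.2422, 0.2123, 0.3333, 0.2122]

t=0: π = [0.1250, 0.2500, 0.3750, 0.2500]
t=1: π = [0.2639, 0.1944, 0.3333, 0.2083]
t=2: π = [0.2377, 0.2160, 0.3333, 0.2130]
t=3: π = [0.2435, 0.2112, 0.3333, 0.2119]
t=4: π = [0.2422, 0.2123, 0.3333, 0.2122]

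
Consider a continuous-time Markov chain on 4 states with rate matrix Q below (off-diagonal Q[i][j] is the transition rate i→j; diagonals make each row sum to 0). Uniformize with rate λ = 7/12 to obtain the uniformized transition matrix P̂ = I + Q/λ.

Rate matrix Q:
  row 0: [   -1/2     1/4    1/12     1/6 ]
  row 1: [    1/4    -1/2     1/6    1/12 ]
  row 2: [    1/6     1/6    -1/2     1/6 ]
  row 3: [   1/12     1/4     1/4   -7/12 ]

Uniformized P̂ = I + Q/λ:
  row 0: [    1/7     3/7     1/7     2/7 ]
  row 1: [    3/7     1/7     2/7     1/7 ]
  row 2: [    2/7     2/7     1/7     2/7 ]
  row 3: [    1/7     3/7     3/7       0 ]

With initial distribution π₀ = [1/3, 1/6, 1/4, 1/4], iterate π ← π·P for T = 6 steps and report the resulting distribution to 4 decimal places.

t=0: π = [0.3333, 0.1667, 0.2500, 0.2500]
t=1: π = [0.2262, 0.3452, 0.2381, 0.1905]
t=2: π = [0.2755, 0.2959, 0.2466, 0.1820]
t=3: π = [0.2626, 0.3088, 0.2371, 0.1914]
t=4: π = [0.2650, 0.3065, 0.2417, 0.1869]
t=5: π = [0.2649, 0.3065, 0.2400, 0.1885]
t=6: π = [0.2647, 0.3067, 0.2405, 0.1881]

π = [0.2647, 0.3067, 0.2405, 0.1881]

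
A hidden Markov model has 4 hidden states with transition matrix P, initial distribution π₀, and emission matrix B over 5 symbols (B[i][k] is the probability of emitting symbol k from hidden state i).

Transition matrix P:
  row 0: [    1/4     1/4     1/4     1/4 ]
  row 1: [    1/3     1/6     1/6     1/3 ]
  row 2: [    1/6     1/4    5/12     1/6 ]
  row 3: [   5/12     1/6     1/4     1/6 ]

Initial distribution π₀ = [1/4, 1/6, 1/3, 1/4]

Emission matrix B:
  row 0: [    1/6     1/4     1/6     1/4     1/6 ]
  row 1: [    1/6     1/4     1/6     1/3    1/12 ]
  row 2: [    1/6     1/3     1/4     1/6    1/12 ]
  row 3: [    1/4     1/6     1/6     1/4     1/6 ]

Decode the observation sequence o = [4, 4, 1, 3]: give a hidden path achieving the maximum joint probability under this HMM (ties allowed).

t=0: δ = [4.167e-02, 1.389e-02, 2.778e-02, 4.167e-02]  (obs o_0=4)
t=1: δ = [2.894e-03, 8.681e-04, 9.645e-04, 1.736e-03]  ψ = [3, 0, 2, 0]  (obs o_1=4)
t=2: δ = [1.808e-04, 1.808e-04, 2.411e-04, 1.206e-04]  ψ = [0, 0, 0, 0]  (obs o_2=1)
t=3: δ = [1.507e-05, 2.009e-05, 1.674e-05, 1.507e-05]  ψ = [1, 2, 2, 1]  (obs o_3=3)
backtrack: best end state = 1; path = [3, 0, 2, 1]

path = [3, 0, 2, 1]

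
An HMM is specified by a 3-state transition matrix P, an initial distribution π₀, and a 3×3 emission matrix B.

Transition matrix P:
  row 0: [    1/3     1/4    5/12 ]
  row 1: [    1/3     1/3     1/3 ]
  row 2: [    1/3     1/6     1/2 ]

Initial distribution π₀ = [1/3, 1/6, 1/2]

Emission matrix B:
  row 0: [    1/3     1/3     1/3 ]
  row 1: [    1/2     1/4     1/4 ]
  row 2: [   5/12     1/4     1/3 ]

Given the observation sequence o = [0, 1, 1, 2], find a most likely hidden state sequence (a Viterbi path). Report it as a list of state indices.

path = [2, 2, 2, 2]

t=0: δ = [1.111e-01, 8.333e-02, 2.083e-01]  (obs o_0=0)
t=1: δ = [2.315e-02, 8.681e-03, 2.604e-02]  ψ = [2, 2, 2]  (obs o_1=1)
t=2: δ = [2.894e-03, 1.447e-03, 3.255e-03]  ψ = [2, 0, 2]  (obs o_2=1)
t=3: δ = [3.617e-04, 1.808e-04, 5.425e-04]  ψ = [2, 0, 2]  (obs o_3=2)
backtrack: best end state = 2; path = [2, 2, 2, 2]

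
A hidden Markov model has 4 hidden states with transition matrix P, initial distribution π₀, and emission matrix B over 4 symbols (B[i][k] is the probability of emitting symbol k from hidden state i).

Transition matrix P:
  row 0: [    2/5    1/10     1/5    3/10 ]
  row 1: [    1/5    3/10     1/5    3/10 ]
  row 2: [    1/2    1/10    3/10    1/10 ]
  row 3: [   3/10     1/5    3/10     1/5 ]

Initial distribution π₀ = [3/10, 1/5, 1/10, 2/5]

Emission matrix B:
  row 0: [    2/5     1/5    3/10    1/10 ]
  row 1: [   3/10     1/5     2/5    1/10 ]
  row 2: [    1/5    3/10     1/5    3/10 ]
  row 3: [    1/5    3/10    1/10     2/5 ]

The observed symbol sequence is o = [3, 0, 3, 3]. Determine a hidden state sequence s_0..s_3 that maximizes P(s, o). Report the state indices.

t=0: δ = [3.000e-02, 2.000e-02, 3.000e-02, 1.600e-01]  (obs o_0=3)
t=1: δ = [1.920e-02, 9.600e-03, 9.600e-03, 6.400e-03]  ψ = [3, 3, 3, 3]  (obs o_1=0)
t=2: δ = [7.680e-04, 2.880e-04, 1.152e-03, 2.304e-03]  ψ = [0, 1, 0, 0]  (obs o_2=3)
t=3: δ = [6.912e-05, 4.608e-05, 2.074e-04, 1.843e-04]  ψ = [3, 3, 3, 3]  (obs o_3=3)
backtrack: best end state = 2; path = [3, 0, 3, 2]

path = [3, 0, 3, 2]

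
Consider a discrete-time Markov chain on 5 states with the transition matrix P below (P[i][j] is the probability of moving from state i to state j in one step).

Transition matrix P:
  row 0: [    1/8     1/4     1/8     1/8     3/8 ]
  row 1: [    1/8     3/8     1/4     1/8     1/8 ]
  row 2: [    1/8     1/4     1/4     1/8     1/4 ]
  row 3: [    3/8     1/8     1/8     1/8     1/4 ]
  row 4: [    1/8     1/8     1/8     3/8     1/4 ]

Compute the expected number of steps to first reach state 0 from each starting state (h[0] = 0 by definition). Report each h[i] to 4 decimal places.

h = [0.0000, 5.9329, 5.8792, 4.4027, 5.5034]

First-step conditioning: h[0] = 0; for i ≠ 0, h[i] = 1 + Σ_k P[i][k]·h[k].
  h[1] = 1 + 3/8·h[1] + 1/4·h[2] + 1/8·h[3] + 1/8·h[4]
  h[2] = 1 + 1/4·h[1] + 1/4·h[2] + 1/8·h[3] + 1/4·h[4]
  h[3] = 1 + 1/8·h[1] + 1/8·h[2] + 1/8·h[3] + 1/4·h[4]
  h[4] = 1 + 1/8·h[1] + 1/8·h[2] + 3/8·h[3] + 1/4·h[4]
Solving the 4×4 linear system over states ≠ 0 gives exactly h = [0, 884/149, 876/149, 656/149, 820/149] (h[0] = 0 is the target).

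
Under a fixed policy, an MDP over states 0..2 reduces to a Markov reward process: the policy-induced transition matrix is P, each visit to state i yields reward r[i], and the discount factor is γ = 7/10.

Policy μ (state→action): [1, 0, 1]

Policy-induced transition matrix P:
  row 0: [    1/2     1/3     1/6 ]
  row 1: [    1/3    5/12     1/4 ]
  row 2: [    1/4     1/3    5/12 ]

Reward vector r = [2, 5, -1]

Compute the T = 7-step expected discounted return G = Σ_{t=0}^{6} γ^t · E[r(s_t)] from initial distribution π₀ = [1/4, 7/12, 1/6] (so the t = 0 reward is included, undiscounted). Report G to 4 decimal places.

G = 8.0439

t=0: π = [0.2500, 0.5833, 0.1667], E[r] = 3.2500, γ^t·E[r] = 3.250000, running G = 3.250000
t=1: π = [0.3611, 0.3819, 0.2569], E[r] = 2.3750, γ^t·E[r] = 1.662500, running G = 4.912500
t=2: π = [0.3721, 0.3652, 0.2627], E[r] = 2.3073, γ^t·E[r] = 1.130573, running G = 6.043073
t=3: π = [0.3735, 0.3638, 0.2628], E[r] = 2.3030, γ^t·E[r] = 0.789912, running G = 6.832985
t=4: π = [0.3737, 0.3636, 0.2627], E[r] = 2.3029, γ^t·E[r] = 0.552930, running G = 7.385915
t=5: π = [0.3737, 0.3636, 0.2626], E[r] = 2.3030, γ^t·E[r] = 0.387064, running G = 7.772979
t=6: π = [0.3737, 0.3636, 0.2626], E[r] = 2.3030, γ^t·E[r] = 0.270948, running G = 8.043927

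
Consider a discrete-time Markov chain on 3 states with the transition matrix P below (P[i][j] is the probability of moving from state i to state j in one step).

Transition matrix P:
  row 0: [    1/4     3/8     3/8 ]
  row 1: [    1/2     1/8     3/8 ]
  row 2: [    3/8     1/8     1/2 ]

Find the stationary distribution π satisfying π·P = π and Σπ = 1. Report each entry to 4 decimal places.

Balance equations π_j = Σ_i π_i·P[i][j]:
  π_0 = 1/4·π_0 + 1/2·π_1 + 3/8·π_2
  π_1 = 3/8·π_0 + 1/8·π_1 + 1/8·π_2
  normalize: π_0 + π_1 + π_2 = 1
Solving the linear system gives exactly π = [5/14, 3/14, 3/7].

π = [0.3571, 0.2143, 0.4286]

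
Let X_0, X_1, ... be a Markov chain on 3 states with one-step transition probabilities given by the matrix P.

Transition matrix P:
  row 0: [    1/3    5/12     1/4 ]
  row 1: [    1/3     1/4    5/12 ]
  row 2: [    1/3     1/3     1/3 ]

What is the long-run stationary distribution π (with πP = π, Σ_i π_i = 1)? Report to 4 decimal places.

Balance equations π_j = Σ_i π_i·P[i][j]:
  π_0 = 1/3·π_0 + 1/3·π_1 + 1/3·π_2
  π_1 = 5/12·π_0 + 1/4·π_1 + 1/3·π_2
  normalize: π_0 + π_1 + π_2 = 1
Solving the linear system gives exactly π = [1/3, 1/3, 1/3].

π = [0.3333, 0.3333, 0.3333]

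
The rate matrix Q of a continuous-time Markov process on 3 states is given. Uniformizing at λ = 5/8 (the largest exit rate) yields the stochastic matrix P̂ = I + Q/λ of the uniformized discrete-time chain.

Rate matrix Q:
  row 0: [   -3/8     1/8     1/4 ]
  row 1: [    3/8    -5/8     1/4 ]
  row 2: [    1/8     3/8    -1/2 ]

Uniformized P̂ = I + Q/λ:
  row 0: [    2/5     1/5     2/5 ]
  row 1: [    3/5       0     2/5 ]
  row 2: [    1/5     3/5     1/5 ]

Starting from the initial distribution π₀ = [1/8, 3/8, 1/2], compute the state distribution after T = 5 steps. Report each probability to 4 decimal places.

t=0: π = [0.1250, 0.3750, 0.5000]
t=1: π = [0.3750, 0.3250, 0.3000]
t=2: π = [0.4050, 0.2550, 0.3400]
t=3: π = [0.3830, 0.2850, 0.3320]
t=4: π = [0.3906, 0.2758, 0.3336]
t=5: π = [0.3884, 0.2783, 0.3333]

π = [0.3884, 0.2783, 0.3333]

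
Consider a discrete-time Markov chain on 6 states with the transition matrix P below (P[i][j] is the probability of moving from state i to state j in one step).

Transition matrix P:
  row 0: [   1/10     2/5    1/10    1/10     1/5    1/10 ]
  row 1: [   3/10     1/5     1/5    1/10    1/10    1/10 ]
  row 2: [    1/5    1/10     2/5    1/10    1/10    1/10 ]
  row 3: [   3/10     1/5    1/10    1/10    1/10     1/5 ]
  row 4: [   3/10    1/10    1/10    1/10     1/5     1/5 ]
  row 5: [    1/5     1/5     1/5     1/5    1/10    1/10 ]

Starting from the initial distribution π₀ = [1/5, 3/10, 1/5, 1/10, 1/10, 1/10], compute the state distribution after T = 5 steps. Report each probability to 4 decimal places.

t=0: π = [0.2000, 0.3000, 0.2000, 0.1000, 0.1000, 0.1000]
t=1: π = [0.2300, 0.2100, 0.2000, 0.1100, 0.1300, 0.1200]
t=2: π = [0.2220, 0.2130, 0.1930, 0.1120, 0.1360, 0.1240]
t=3: π = [0.2239, 0.2115, 0.1916, 0.1124, 0.1358, 0.1248]
t=4: π = [0.2236, 0.2120, 0.1911, 0.1125, 0.1360, 0.1248]
t=5: π = [0.2237, 0.2120, 0.1910, 0.1125, 0.1360, 0.1248]

π = [0.2237, 0.2120, 0.1910, 0.1125, 0.1360, 0.1248]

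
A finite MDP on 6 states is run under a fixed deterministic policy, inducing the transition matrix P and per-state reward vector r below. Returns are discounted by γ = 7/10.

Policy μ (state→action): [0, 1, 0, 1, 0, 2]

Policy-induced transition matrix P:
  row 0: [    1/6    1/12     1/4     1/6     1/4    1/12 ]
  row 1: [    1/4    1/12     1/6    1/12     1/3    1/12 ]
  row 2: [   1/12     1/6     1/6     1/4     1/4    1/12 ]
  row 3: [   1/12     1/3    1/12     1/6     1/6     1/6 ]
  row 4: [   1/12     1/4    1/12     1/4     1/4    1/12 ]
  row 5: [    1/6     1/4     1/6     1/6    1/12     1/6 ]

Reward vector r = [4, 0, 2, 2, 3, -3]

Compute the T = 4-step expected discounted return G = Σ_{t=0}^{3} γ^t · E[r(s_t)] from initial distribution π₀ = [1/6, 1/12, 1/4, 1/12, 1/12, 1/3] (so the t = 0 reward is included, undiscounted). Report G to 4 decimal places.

G = 2.9372

t=0: π = [0.1667, 0.0833, 0.2500, 0.0833, 0.0833, 0.3333], E[r] = 0.5833, γ^t·E[r] = 0.583333, running G = 0.583333
t=1: π = [0.1389, 0.1944, 0.1667, 0.1875, 0.1944, 0.1181], E[r] = 1.4931, γ^t·E[r] = 1.045139, running G = 1.628472
t=2: π = [0.1372, 0.1962, 0.1464, 0.1806, 0.2309, 0.1088], E[r] = 1.5689, γ^t·E[r] = 0.768744, running G = 2.397216
t=3: π = [0.1365, 0.1973, 0.1438, 0.1818, 0.2332, 0.1074], E[r] = 1.5744, γ^t·E[r] = 0.540023, running G = 2.937240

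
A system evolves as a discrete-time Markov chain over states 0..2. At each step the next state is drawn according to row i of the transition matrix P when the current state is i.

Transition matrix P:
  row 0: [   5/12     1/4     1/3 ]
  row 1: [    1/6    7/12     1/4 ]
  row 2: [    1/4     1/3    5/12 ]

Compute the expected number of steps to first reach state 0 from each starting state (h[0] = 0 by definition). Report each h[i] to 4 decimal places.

First-step conditioning: h[0] = 0; for i ≠ 0, h[i] = 1 + Σ_k P[i][k]·h[k].
  h[1] = 1 + 7/12·h[1] + 1/4·h[2]
  h[2] = 1 + 1/3·h[1] + 5/12·h[2]
Solving the 2×2 linear system over states ≠ 0 gives exactly h = [0, 120/23, 108/23] (h[0] = 0 is the target).

h = [0.0000, 5.2174, 4.6957]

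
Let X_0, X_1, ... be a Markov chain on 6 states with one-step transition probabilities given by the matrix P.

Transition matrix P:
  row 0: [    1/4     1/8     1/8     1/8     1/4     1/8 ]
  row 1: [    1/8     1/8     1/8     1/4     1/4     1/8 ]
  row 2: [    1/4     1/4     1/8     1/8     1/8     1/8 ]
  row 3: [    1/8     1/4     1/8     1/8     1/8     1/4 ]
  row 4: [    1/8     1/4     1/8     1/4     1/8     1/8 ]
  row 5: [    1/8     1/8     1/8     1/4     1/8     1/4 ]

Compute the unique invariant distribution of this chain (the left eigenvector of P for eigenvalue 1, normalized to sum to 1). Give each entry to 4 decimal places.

Balance equations π_j = Σ_i π_i·P[i][j]:
  π_0 = 1/4·π_0 + 1/8·π_1 + 1/4·π_2 + 1/8·π_3 + 1/8·π_4 + 1/8·π_5
  π_1 = 1/8·π_0 + 1/8·π_1 + 1/4·π_2 + 1/4·π_3 + 1/4·π_4 + 1/8·π_5
  π_2 = 1/8·π_0 + 1/8·π_1 + 1/8·π_2 + 1/8·π_3 + 1/8·π_4 + 1/8·π_5
  π_3 = 1/8·π_0 + 1/4·π_1 + 1/8·π_2 + 1/8·π_3 + 1/4·π_4 + 1/4·π_5
  π_4 = 1/4·π_0 + 1/4·π_1 + 1/8·π_2 + 1/8·π_3 + 1/8·π_4 + 1/8·π_5
  normalize: π_0 + π_1 + π_2 + π_3 + π_4 + π_5 = 1
Solving the linear system gives exactly π = [9/56, 1963/10584, 1/8, 4/21, 1781/10584, 25/147].

π = [0.1607, 0.1855, 0.1250, 0.1905, 0.1683, 0.1701]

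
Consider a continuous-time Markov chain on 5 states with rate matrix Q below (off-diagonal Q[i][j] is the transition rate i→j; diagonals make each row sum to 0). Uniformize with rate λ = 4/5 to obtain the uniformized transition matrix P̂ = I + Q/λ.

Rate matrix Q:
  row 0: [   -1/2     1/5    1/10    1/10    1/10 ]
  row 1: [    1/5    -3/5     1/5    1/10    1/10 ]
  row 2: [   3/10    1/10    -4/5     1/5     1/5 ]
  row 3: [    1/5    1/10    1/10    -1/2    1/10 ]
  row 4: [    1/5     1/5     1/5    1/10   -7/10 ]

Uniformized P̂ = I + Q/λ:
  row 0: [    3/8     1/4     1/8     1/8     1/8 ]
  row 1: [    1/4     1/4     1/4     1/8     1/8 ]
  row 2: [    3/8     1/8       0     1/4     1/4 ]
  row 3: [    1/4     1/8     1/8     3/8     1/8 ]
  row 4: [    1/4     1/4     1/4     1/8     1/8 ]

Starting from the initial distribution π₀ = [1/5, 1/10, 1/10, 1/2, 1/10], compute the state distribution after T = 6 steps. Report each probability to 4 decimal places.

t=0: π = [0.2000, 0.1000, 0.1000, 0.5000, 0.1000]
t=1: π = [0.2875, 0.1750, 0.1375, 0.2625, 0.1375]
t=2: π = [0.3031, 0.2000, 0.1469, 0.2078, 0.1422]
t=3: π = [0.3063, 0.2057, 0.1494, 0.1953, 0.1434]
t=4: π = [0.3070, 0.2069, 0.1500, 0.1925, 0.1437]
t=5: π = [0.3071, 0.2072, 0.1501, 0.1919, 0.1437]
t=6: π = [0.3071, 0.2073, 0.1501, 0.1917, 0.1438]

π = [0.3071, 0.2073, 0.1501, 0.1917, 0.1438]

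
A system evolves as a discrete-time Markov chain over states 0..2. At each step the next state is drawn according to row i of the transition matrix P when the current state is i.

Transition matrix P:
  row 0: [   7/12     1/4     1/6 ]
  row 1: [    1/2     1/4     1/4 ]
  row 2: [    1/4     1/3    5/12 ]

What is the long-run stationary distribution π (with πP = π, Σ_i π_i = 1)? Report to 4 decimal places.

π = [0.4766, 0.2710, 0.2523]

Balance equations π_j = Σ_i π_i·P[i][j]:
  π_0 = 7/12·π_0 + 1/2·π_1 + 1/4·π_2
  π_1 = 1/4·π_0 + 1/4·π_1 + 1/3·π_2
  normalize: π_0 + π_1 + π_2 = 1
Solving the linear system gives exactly π = [51/107, 29/107, 27/107].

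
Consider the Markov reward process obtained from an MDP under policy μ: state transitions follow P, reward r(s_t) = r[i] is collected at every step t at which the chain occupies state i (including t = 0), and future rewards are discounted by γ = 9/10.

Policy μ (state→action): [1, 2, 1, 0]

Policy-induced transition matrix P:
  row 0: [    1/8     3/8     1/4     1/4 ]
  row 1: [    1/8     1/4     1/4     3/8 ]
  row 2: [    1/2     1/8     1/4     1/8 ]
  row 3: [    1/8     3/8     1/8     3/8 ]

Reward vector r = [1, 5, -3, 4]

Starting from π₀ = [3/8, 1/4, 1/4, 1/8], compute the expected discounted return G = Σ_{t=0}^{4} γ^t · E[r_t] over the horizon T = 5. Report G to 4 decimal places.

G = 7.8926

t=0: π = [0.3750, 0.2500, 0.2500, 0.1250], E[r] = 1.3750, γ^t·E[r] = 1.375000, running G = 1.375000
t=1: π = [0.2188, 0.2813, 0.2344, 0.2656], E[r] = 1.9844, γ^t·E[r] = 1.785938, running G = 3.160938
t=2: π = [0.2129, 0.2813, 0.2168, 0.2891], E[r] = 2.1250, γ^t·E[r] = 1.721250, running G = 4.882188
t=3: π = [0.2063, 0.2856, 0.2139, 0.2942], E[r] = 2.1697, γ^t·E[r] = 1.581695, running G = 6.463883
t=4: π = [0.2052, 0.2858, 0.2132, 0.2957], E[r] = 2.1776, γ^t·E[r] = 1.428751, running G = 7.892634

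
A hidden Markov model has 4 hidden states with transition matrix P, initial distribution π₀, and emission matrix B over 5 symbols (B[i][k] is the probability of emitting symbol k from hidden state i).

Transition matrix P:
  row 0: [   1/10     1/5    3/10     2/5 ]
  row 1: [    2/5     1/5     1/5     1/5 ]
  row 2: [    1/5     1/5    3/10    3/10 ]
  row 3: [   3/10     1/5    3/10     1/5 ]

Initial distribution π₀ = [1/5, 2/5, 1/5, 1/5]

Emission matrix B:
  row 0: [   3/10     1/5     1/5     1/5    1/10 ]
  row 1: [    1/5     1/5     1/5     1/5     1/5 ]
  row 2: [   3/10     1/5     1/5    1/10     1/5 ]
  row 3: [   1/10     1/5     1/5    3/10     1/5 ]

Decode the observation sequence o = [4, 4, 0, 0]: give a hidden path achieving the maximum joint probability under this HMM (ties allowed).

t=0: δ = [2.000e-02, 8.000e-02, 4.000e-02, 4.000e-02]  (obs o_0=4)
t=1: δ = [3.200e-03, 3.200e-03, 3.200e-03, 3.200e-03]  ψ = [1, 1, 1, 1]  (obs o_1=4)
t=2: δ = [3.840e-04, 1.280e-04, 2.880e-04, 1.280e-04]  ψ = [1, 0, 0, 0]  (obs o_2=0)
t=3: δ = [1.728e-05, 1.536e-05, 3.456e-05, 1.536e-05]  ψ = [2, 0, 0, 0]  (obs o_3=0)
backtrack: best end state = 2; path = [1, 1, 0, 2]

path = [1, 1, 0, 2]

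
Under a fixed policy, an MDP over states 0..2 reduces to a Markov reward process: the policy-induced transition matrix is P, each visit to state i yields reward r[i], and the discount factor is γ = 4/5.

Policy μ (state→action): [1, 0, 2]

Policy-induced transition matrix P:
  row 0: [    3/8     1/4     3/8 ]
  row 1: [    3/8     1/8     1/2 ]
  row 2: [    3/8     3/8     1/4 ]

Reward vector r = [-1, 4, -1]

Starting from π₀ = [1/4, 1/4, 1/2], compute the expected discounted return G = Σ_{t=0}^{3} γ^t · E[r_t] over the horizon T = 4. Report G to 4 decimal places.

G = 0.9230

t=0: π = [0.2500, 0.2500, 0.5000], E[r] = 0.2500, γ^t·E[r] = 0.250000, running G = 0.250000
t=1: π = [0.3750, 0.2813, 0.3438], E[r] = 0.4063, γ^t·E[r] = 0.325000, running G = 0.575000
t=2: π = [0.3750, 0.2578, 0.3672], E[r] = 0.2891, γ^t·E[r] = 0.185000, running G = 0.760000
t=3: π = [0.3750, 0.2637, 0.3613], E[r] = 0.3184, γ^t·E[r] = 0.163000, running G = 0.923000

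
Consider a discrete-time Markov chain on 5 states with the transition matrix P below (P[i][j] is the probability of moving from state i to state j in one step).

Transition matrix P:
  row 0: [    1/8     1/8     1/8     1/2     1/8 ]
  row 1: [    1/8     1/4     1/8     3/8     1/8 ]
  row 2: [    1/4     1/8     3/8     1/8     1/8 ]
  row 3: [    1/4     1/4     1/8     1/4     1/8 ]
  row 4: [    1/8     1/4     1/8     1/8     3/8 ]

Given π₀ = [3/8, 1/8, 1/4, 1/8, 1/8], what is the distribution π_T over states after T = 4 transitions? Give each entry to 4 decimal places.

π = [0.1811, 0.2065, 0.1670, 0.2790, 0.1665]

t=0: π = [0.3750, 0.1250, 0.2500, 0.1250, 0.1250]
t=1: π = [0.1719, 0.1719, 0.1875, 0.3125, 0.1563]
t=2: π = [0.1875, 0.2051, 0.1719, 0.2715, 0.1641]
t=3: π = [0.1804, 0.2051, 0.1680, 0.2805, 0.1660]
t=4: π = [0.1811, 0.2065, 0.1670, 0.2790, 0.1665]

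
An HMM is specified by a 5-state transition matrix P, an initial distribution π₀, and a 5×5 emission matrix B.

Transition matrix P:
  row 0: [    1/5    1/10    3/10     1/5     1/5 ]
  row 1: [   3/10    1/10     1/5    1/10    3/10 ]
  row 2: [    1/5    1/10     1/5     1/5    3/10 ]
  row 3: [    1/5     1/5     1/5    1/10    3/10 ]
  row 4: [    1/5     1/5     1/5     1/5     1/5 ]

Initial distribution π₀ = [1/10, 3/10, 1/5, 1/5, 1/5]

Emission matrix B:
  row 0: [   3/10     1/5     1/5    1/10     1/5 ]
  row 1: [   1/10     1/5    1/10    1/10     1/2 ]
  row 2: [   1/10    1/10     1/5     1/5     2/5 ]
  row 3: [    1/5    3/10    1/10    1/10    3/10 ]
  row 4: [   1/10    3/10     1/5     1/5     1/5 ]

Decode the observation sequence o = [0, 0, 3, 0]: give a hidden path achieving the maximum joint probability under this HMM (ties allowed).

path = [1, 0, 2, 0]

t=0: δ = [3.000e-02, 3.000e-02, 2.000e-02, 4.000e-02, 2.000e-02]  (obs o_0=0)
t=1: δ = [2.700e-03, 8.000e-04, 9.000e-04, 1.200e-03, 1.200e-03]  ψ = [1, 3, 0, 0, 3]  (obs o_1=0)
t=2: δ = [5.400e-05, 2.700e-05, 1.620e-04, 5.400e-05, 1.080e-04]  ψ = [0, 0, 0, 0, 0]  (obs o_2=3)
t=3: δ = [9.720e-06, 2.160e-06, 3.240e-06, 6.480e-06, 4.860e-06]  ψ = [2, 4, 2, 2, 2]  (obs o_3=0)
backtrack: best end state = 0; path = [1, 0, 2, 0]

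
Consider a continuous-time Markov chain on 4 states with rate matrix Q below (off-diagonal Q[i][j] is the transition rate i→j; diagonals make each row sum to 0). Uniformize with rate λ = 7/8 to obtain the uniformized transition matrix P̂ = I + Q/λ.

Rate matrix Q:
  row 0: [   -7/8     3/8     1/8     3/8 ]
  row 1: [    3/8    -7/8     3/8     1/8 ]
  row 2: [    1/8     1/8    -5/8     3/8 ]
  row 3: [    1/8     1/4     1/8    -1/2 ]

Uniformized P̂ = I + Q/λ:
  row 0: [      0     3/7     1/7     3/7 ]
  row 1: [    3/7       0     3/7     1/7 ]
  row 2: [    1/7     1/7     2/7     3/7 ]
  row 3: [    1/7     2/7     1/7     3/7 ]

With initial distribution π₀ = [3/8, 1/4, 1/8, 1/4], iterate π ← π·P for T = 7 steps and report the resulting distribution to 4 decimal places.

π = [0.1788, 0.2157, 0.2385, 0.3670]

t=0: π = [0.3750, 0.2500, 0.1250, 0.2500]
t=1: π = [0.1607, 0.2500, 0.2321, 0.3571]
t=2: π = [0.1913, 0.2041, 0.2474, 0.3571]
t=3: π = [0.1738, 0.2194, 0.2365, 0.3703]
t=4: π = [0.1807, 0.2141, 0.2393, 0.3659]
t=5: π = [0.1782, 0.2162, 0.2382, 0.3674]
t=6: π = [0.1792, 0.2154, 0.2387, 0.3668]
t=7: π = [0.1788, 0.2157, 0.2385, 0.3670]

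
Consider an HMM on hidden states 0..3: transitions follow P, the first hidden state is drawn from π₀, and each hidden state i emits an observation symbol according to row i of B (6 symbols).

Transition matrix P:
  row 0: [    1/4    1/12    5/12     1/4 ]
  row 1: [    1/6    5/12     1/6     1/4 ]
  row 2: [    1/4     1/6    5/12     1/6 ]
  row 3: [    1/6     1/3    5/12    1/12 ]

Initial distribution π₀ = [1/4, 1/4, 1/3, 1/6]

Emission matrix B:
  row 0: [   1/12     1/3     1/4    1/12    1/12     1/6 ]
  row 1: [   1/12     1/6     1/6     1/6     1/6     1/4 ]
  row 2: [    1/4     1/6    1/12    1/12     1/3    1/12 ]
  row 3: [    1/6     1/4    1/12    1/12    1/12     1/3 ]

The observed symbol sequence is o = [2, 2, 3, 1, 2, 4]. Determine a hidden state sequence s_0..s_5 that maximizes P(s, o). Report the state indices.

path = [0, 0, 2, 0, 0, 2]

t=0: δ = [6.250e-02, 4.167e-02, 2.778e-02, 1.389e-02]  (obs o_0=2)
t=1: δ = [3.906e-03, 2.894e-03, 2.170e-03, 1.302e-03]  ψ = [0, 1, 0, 0]  (obs o_1=2)
t=2: δ = [8.138e-05, 2.009e-04, 1.356e-04, 8.138e-05]  ψ = [0, 1, 0, 0]  (obs o_2=3)
t=3: δ = [1.130e-05, 1.395e-05, 9.419e-06, 1.256e-05]  ψ = [2, 1, 2, 1]  (obs o_3=1)
t=4: δ = [7.064e-07, 9.690e-07, 4.361e-07, 2.907e-07]  ψ = [0, 1, 3, 1]  (obs o_4=2)
t=5: δ = [1.472e-08, 6.729e-08, 9.811e-08, 2.019e-08]  ψ = [0, 1, 0, 1]  (obs o_5=4)
backtrack: best end state = 2; path = [0, 0, 2, 0, 0, 2]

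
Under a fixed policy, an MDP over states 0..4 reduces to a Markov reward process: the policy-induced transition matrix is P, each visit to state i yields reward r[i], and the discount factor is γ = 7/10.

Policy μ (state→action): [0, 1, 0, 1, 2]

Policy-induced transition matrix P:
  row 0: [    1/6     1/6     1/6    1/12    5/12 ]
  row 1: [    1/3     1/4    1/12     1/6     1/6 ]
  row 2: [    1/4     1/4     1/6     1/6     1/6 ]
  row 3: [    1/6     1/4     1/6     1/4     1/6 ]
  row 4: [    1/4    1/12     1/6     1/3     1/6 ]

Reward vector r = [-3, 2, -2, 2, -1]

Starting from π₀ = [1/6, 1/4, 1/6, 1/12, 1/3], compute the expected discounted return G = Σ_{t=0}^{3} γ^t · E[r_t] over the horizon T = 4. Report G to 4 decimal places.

t=0: π = [0.1667, 0.2500, 0.1667, 0.0833, 0.3333], E[r] = -0.5000, γ^t·E[r] = -0.500000, running G = -0.500000
t=1: π = [0.2500, 0.1806, 0.1458, 0.2153, 0.2083], E[r] = -0.4583, γ^t·E[r] = -0.320833, running G = -0.820833
t=2: π = [0.2263, 0.1944, 0.1516, 0.1985, 0.2292], E[r] = -0.4253, γ^t·E[r] = -0.208420, running G = -1.029253
t=3: π = [0.2308, 0.1929, 0.1505, 0.2025, 0.2232], E[r] = -0.4256, γ^t·E[r] = -0.145977, running G = -1.175230

G = -1.1752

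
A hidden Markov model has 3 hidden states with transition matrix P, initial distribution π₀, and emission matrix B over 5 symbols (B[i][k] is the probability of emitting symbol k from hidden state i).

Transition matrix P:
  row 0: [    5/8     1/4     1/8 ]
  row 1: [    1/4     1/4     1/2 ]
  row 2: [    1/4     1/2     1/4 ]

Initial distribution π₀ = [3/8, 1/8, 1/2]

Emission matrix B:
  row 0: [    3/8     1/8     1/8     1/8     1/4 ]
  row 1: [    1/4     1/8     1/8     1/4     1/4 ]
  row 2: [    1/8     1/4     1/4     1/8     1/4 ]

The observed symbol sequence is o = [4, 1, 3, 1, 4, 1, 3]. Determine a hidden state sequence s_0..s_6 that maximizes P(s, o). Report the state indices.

path = [2, 2, 1, 2, 1, 2, 1]

t=0: δ = [9.375e-02, 3.125e-02, 1.250e-01]  (obs o_0=4)
t=1: δ = [7.324e-03, 7.812e-03, 7.812e-03]  ψ = [0, 2, 2]  (obs o_1=1)
t=2: δ = [5.722e-04, 9.766e-04, 4.883e-04]  ψ = [0, 2, 1]  (obs o_2=3)
t=3: δ = [4.470e-05, 3.052e-05, 1.221e-04]  ψ = [0, 1, 1]  (obs o_3=1)
t=4: δ = [7.629e-06, 1.526e-05, 7.629e-06]  ψ = [2, 2, 2]  (obs o_4=4)
t=5: δ = [5.960e-07, 4.768e-07, 1.907e-06]  ψ = [0, 1, 1]  (obs o_5=1)
t=6: δ = [5.960e-08, 2.384e-07, 5.960e-08]  ψ = [2, 2, 2]  (obs o_6=3)
backtrack: best end state = 1; path = [2, 2, 1, 2, 1, 2, 1]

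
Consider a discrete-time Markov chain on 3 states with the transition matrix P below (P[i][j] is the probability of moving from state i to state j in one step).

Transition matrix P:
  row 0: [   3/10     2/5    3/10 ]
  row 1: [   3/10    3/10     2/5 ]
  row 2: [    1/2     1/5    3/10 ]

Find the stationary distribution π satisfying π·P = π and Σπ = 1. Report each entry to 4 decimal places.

π = [0.3661, 0.3036, 0.3304]

Balance equations π_j = Σ_i π_i·P[i][j]:
  π_0 = 3/10·π_0 + 3/10·π_1 + 1/2·π_2
  π_1 = 2/5·π_0 + 3/10·π_1 + 1/5·π_2
  normalize: π_0 + π_1 + π_2 = 1
Solving the linear system gives exactly π = [41/112, 17/56, 37/112].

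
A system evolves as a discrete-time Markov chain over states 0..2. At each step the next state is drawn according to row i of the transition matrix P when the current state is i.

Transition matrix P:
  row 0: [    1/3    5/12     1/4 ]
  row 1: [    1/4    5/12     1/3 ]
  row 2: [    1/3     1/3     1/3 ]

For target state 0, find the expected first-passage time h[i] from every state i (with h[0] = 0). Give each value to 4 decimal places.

h = [0.0000, 3.6000, 3.3000]

First-step conditioning: h[0] = 0; for i ≠ 0, h[i] = 1 + Σ_k P[i][k]·h[k].
  h[1] = 1 + 5/12·h[1] + 1/3·h[2]
  h[2] = 1 + 1/3·h[1] + 1/3·h[2]
Solving the 2×2 linear system over states ≠ 0 gives exactly h = [0, 18/5, 33/10] (h[0] = 0 is the target).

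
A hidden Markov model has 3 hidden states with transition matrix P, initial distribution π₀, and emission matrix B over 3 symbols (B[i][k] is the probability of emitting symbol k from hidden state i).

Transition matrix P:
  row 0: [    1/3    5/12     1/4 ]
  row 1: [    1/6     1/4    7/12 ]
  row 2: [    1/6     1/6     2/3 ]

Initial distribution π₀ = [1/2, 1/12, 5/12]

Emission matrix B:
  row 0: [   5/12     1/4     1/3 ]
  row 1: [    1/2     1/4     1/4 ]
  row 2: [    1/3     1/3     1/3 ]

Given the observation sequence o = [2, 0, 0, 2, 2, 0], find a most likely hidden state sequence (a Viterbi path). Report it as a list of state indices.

path = [2, 2, 2, 2, 2, 2]

t=0: δ = [1.667e-01, 2.083e-02, 1.389e-01]  (obs o_0=2)
t=1: δ = [2.315e-02, 3.472e-02, 3.086e-02]  ψ = [0, 0, 2]  (obs o_1=0)
t=2: δ = [3.215e-03, 4.823e-03, 6.859e-03]  ψ = [0, 0, 2]  (obs o_2=0)
t=3: δ = [3.810e-04, 3.349e-04, 1.524e-03]  ψ = [2, 0, 2]  (obs o_3=2)
t=4: δ = [8.468e-05, 6.351e-05, 3.387e-04]  ψ = [2, 2, 2]  (obs o_4=2)
t=5: δ = [2.352e-05, 2.823e-05, 7.527e-05]  ψ = [2, 2, 2]  (obs o_5=0)
backtrack: best end state = 2; path = [2, 2, 2, 2, 2, 2]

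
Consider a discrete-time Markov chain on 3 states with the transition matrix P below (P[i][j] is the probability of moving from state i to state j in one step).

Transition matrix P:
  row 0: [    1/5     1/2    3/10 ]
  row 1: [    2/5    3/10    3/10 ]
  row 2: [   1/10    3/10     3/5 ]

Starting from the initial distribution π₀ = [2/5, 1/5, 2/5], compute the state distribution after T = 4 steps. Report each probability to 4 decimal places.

π = [0.2266, 0.3451, 0.4283]

t=0: π = [0.4000, 0.2000, 0.4000]
t=1: π = [0.2000, 0.3800, 0.4200]
t=2: π = [0.2340, 0.3400, 0.4260]
t=3: π = [0.2254, 0.3468, 0.4278]
t=4: π = [0.2266, 0.3451, 0.4283]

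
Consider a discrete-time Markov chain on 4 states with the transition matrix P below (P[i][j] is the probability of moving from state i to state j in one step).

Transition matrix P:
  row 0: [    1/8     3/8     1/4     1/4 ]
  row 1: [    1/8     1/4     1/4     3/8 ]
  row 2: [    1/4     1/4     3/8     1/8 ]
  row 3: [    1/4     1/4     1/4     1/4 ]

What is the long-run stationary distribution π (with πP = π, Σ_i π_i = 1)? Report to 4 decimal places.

Balance equations π_j = Σ_i π_i·P[i][j]:
  π_0 = 1/8·π_0 + 1/8·π_1 + 1/4·π_2 + 1/4·π_3
  π_1 = 3/8·π_0 + 1/4·π_1 + 1/4·π_2 + 1/4·π_3
  π_2 = 1/4·π_0 + 1/4·π_1 + 3/8·π_2 + 1/4·π_3
  normalize: π_0 + π_1 + π_2 + π_3 = 1
Solving the linear system gives exactly π = [14/73, 20/73, 2/7, 127/511].

π = [0.1918, 0.2740, 0.2857, 0.2485]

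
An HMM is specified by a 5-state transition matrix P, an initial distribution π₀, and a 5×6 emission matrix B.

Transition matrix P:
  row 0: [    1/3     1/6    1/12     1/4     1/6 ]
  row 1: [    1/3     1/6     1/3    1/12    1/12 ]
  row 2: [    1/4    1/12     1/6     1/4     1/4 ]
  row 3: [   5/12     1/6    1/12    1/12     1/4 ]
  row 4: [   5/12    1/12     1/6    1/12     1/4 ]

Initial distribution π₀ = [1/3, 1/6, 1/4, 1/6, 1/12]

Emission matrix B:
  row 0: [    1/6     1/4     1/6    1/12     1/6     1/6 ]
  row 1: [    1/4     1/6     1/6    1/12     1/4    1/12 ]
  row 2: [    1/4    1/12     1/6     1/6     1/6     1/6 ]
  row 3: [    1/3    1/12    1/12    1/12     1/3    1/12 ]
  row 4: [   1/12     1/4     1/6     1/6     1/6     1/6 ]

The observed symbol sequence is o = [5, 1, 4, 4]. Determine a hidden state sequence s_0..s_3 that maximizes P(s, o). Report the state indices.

t=0: δ = [5.556e-02, 1.389e-02, 4.167e-02, 1.389e-02, 1.389e-02]  (obs o_0=5)
t=1: δ = [4.630e-03, 1.543e-03, 5.787e-04, 1.157e-03, 2.604e-03]  ψ = [0, 0, 2, 0, 2]  (obs o_1=1)
t=2: δ = [2.572e-04, 1.929e-04, 8.573e-05, 3.858e-04, 1.286e-04]  ψ = [0, 0, 1, 0, 0]  (obs o_2=4)
t=3: δ = [2.679e-05, 1.608e-05, 1.072e-05, 2.143e-05, 1.608e-05]  ψ = [3, 3, 1, 0, 3]  (obs o_3=4)
backtrack: best end state = 0; path = [0, 0, 3, 0]

path = [0, 0, 3, 0]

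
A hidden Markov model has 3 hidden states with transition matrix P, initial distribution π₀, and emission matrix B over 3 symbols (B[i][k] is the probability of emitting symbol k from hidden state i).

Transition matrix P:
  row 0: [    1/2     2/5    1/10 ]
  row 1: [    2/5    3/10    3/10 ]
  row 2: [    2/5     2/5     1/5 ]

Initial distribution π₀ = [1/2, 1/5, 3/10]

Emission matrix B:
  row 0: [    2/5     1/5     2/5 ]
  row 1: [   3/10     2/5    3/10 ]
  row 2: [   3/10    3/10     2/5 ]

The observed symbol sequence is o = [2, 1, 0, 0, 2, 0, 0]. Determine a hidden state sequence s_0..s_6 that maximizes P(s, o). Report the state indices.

t=0: δ = [2.000e-01, 6.000e-02, 1.200e-01]  (obs o_0=2)
t=1: δ = [2.000e-02, 3.200e-02, 7.200e-03]  ψ = [0, 0, 2]  (obs o_1=1)
t=2: δ = [5.120e-03, 2.880e-03, 2.880e-03]  ψ = [1, 1, 1]  (obs o_2=0)
t=3: δ = [1.024e-03, 6.144e-04, 2.592e-04]  ψ = [0, 0, 1]  (obs o_3=0)
t=4: δ = [2.048e-04, 1.229e-04, 7.373e-05]  ψ = [0, 0, 1]  (obs o_4=2)
t=5: δ = [4.096e-05, 2.458e-05, 1.106e-05]  ψ = [0, 0, 1]  (obs o_5=0)
t=6: δ = [8.192e-06, 4.915e-06, 2.212e-06]  ψ = [0, 0, 1]  (obs o_6=0)
backtrack: best end state = 0; path = [0, 1, 0, 0, 0, 0, 0]

path = [0, 1, 0, 0, 0, 0, 0]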